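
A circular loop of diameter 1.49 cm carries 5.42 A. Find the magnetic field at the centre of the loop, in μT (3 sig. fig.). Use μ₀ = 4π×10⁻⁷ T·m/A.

At the centre of a circular loop the Biot–Savart law gives B = μ₀I/(2R) (so R = 0.00745 m).
B = (4π×10⁻⁷ × 5.42) / (2 × 0.00745) = 4.57×10⁻⁴ T.

B ≈ 457 μT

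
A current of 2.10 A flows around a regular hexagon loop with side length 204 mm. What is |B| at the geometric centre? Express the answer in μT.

B ≈ 7.13 μT

Each side is a finite straight segment at perpendicular distance d = a/(2 tan(π/6)) = 0.1767 m from the centre, with end-angles ±π/6.
One side contributes B₁ = (μ₀I/4πd)·2 sin(π/6) = 1.19×10⁻⁶ T.
All 6 sides add in the same direction: B = 6 × 1.19×10⁻⁶ = 7.13×10⁻⁶ T.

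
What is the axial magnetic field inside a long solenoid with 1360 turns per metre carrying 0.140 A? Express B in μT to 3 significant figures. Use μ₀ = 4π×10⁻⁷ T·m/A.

Inside a long solenoid, B = μ₀nI with n = 1360 turns/m.
B = 4π×10⁻⁷ × 1360 × 0.140 = 2.39×10⁻⁴ T.

B ≈ 239 μT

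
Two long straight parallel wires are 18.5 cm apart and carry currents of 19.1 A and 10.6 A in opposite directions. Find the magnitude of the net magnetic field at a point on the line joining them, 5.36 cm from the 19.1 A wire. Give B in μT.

Each long wire gives B = μ₀I/(2πd). Distances are d₁ = 0.0536 m and d₂ = 0.1314 m.
B₁ = 7.13×10⁻⁵ T, B₂ = 1.61×10⁻⁵ T.
Between antiparallel currents both contributions point the same way, so they add. B = B₁ + B₂ = 7.13×10⁻⁵ + 1.61×10⁻⁵ = 8.74×10⁻⁵ T.

B ≈ 87.4 μT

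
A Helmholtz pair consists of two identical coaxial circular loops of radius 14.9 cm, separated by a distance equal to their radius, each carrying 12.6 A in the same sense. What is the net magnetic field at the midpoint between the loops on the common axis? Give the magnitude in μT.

B ≈ 76.0 μT

Each loop contributes B = μ₀IR²/[2(R²+z²)^(3/2)] on the axis, with z measured from that loop.
Loop 1 (z = 0.0745 m): B₁ = 3.80×10⁻⁵ T. Loop 2 (z = 0.0745 m): B₂ = 3.80×10⁻⁵ T.
The fields add: B = B₁ + B₂ = 7.60×10⁻⁵ T.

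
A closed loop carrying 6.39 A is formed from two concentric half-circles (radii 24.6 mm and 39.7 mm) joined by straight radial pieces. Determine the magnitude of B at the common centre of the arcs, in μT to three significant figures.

B ≈ 31.0 μT

The radial connectors point toward the centre, so dl × r̂ = 0 and they contribute nothing.
Each semicircle gives μ₀I/(4R): inner arc 8.16×10⁻⁵ T, outer arc 5.06×10⁻⁵ T.
The two arcs carry current in opposite angular senses, so their fields oppose: B = |8.16×10⁻⁵ − 5.06×10⁻⁵| = 3.10×10⁻⁵ T.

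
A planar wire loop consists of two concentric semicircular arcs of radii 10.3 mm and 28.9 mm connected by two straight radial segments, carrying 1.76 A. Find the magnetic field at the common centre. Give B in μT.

The radial connectors point toward the centre, so dl × r̂ = 0 and they contribute nothing.
Each semicircle gives μ₀I/(4R): inner arc 5.37×10⁻⁵ T, outer arc 1.91×10⁻⁵ T.
The two arcs carry current in opposite angular senses, so their fields oppose: B = |5.37×10⁻⁵ − 1.91×10⁻⁵| = 3.45×10⁻⁵ T.

B ≈ 34.5 μT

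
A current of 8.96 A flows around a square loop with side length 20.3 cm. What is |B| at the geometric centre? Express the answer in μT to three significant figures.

B ≈ 49.9 μT

Each side is a finite straight segment at perpendicular distance d = a/(2 tan(π/4)) = 0.1015 m from the centre, with end-angles ±π/4.
One side contributes B₁ = (μ₀I/4πd)·2 sin(π/4) = 1.25×10⁻⁵ T.
All 4 sides add in the same direction: B = 4 × 1.25×10⁻⁵ = 4.99×10⁻⁵ T.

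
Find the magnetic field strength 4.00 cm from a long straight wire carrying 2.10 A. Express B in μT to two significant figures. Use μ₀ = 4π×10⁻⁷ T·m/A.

For an infinitely long straight wire, B = μ₀I/(2πd).
B = (4π×10⁻⁷ × 2.10) / (2π × 0.04) = 1.05×10⁻⁵ T.

B ≈ 10 μT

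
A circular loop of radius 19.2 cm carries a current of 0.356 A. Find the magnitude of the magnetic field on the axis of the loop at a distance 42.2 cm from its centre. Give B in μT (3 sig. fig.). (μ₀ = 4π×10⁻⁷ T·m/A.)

On the axis of a circular loop, B = μ₀IR² / [2(R²+z²)^(3/2)].
R² + z² = (0.192)² + (0.422)² = 0.2149 m², and (R²+z²)^(3/2) = 9.97×10⁻² m³.
B = (4π×10⁻⁷ × 0.356 × 0.03686) / (2 × 9.97×10⁻²) = 8.27×10⁻⁸ T.

B ≈ 0.0827 μT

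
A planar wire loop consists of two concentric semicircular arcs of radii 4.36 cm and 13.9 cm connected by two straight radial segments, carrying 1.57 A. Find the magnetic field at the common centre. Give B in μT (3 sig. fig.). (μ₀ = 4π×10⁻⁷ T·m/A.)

The radial connectors point toward the centre, so dl × r̂ = 0 and they contribute nothing.
Each semicircle gives μ₀I/(4R): inner arc 1.13×10⁻⁵ T, outer arc 3.55×10⁻⁶ T.
The two arcs carry current in opposite angular senses, so their fields oppose: B = |1.13×10⁻⁵ − 3.55×10⁻⁶| = 7.76×10⁻⁶ T.

B ≈ 7.76 μT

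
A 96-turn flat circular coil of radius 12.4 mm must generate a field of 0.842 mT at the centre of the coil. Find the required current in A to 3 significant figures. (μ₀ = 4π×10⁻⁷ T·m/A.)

For an N-turn coil, B = Nμ₀I/(2R) with R = 0.0124 m, so I = 2RB/(Nμ₀) = 2 × 0.0124 × 8.42×10⁻⁴ / (96 × 4π×10⁻⁷) = 0.173 A.

I ≈ 0.173 A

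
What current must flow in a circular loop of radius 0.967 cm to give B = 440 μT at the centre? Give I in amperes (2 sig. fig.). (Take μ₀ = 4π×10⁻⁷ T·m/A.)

I ≈ 6.8 A

At the centre of a circular loop B = μ₀I/(2R), so I = 2RB/μ₀.
With R = 0.00967 m, I = 2 × 0.00967 × 4.40×10⁻⁴ / (4π×10⁻⁷) = 6.77 A.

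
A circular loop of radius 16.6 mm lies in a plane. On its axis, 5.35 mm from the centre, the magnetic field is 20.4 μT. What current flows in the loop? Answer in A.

I ≈ 0.625 A

On the axis of a loop, B = μ₀IR²/[2(R²+z²)^(3/2)], so I = 2B(R²+z²)^(3/2)/(μ₀R²).
R² + z² = 0.0002756 + 2.862×10⁻⁵ = 0.0003042 m²; raised to 3/2 gives 5.31×10⁻⁶ m³.
I = 2 × 2.04×10⁻⁵ × 5.31×10⁻⁶ / (1.26×10⁻⁶ × 0.0002756) = 0.625 A.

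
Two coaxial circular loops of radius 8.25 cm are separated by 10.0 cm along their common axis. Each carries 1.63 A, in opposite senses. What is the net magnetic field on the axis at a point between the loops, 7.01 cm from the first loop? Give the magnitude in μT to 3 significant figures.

Each loop contributes B = μ₀IR²/[2(R²+z²)^(3/2)] on the axis, with z measured from that loop.
Loop 1 (z = 0.0701 m): B₁ = 5.49×10⁻⁶ T. Loop 2 (z = 0.0299 m): B₂ = 1.03×10⁻⁵ T.
The fields oppose: B = |B₁ − B₂| = 4.82×10⁻⁶ T.

B ≈ 4.82 μT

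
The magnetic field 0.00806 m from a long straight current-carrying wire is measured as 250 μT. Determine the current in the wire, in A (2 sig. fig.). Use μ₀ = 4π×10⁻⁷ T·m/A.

I ≈ 10 A

For a long straight wire B = μ₀I/(2πd), so I = 2πdB/μ₀.
I = 2π × 0.00806 × 2.50×10⁻⁴ / (4π×10⁻⁷) = 10.1 A.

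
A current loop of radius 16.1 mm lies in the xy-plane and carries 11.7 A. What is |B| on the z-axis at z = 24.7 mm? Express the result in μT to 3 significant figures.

B ≈ 74.3 μT

On the axis of a circular loop, B = μ₀IR² / [2(R²+z²)^(3/2)].
R² + z² = (0.0161)² + (0.0247)² = 0.0008693 m², and (R²+z²)^(3/2) = 2.56×10⁻⁵ m³.
B = (4π×10⁻⁷ × 11.7 × 0.0002592) / (2 × 2.56×10⁻⁵) = 7.43×10⁻⁵ T.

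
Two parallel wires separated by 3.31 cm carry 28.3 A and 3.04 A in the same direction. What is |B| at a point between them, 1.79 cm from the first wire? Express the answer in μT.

Each long wire gives B = μ₀I/(2πd). Distances are d₁ = 0.0179 m and d₂ = 0.0152 m.
B₁ = 3.16×10⁻⁴ T, B₂ = 4.00×10⁻⁵ T.
Between parallel currents the two contributions point in opposite directions, so they subtract. B = |B₁ − B₂| = |3.16×10⁻⁴ − 4.00×10⁻⁵| = 2.76×10⁻⁴ T.

B ≈ 276 μT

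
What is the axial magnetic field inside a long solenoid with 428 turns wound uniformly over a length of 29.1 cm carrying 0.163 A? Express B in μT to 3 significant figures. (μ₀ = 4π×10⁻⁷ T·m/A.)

B ≈ 301 μT

Inside a long solenoid, B = μ₀nI with n = 1471 turns/m.
B = 4π×10⁻⁷ × 1471 × 0.163 = 3.01×10⁻⁴ T.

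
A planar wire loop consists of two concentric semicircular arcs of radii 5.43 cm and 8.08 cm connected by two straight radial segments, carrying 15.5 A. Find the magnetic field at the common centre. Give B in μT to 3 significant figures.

B ≈ 29.4 μT

The radial connectors point toward the centre, so dl × r̂ = 0 and they contribute nothing.
Each semicircle gives μ₀I/(4R): inner arc 8.97×10⁻⁵ T, outer arc 6.03×10⁻⁵ T.
The two arcs carry current in opposite angular senses, so their fields oppose: B = |8.97×10⁻⁵ − 6.03×10⁻⁵| = 2.94×10⁻⁵ T.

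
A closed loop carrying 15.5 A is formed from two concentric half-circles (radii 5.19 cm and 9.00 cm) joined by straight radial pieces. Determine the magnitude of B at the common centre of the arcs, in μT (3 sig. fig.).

The radial connectors point toward the centre, so dl × r̂ = 0 and they contribute nothing.
Each semicircle gives μ₀I/(4R): inner arc 9.38×10⁻⁵ T, outer arc 5.41×10⁻⁵ T.
The two arcs carry current in opposite angular senses, so their fields oppose: B = |9.38×10⁻⁵ − 5.41×10⁻⁵| = 3.97×10⁻⁵ T.

B ≈ 39.7 μT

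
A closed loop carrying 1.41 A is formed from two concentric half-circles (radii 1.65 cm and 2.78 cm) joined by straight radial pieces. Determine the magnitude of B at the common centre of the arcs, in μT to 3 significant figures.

B ≈ 10.9 μT

The radial connectors point toward the centre, so dl × r̂ = 0 and they contribute nothing.
Each semicircle gives μ₀I/(4R): inner arc 2.68×10⁻⁵ T, outer arc 1.59×10⁻⁵ T.
The two arcs carry current in opposite angular senses, so their fields oppose: B = |2.68×10⁻⁵ − 1.59×10⁻⁵| = 1.09×10⁻⁵ T.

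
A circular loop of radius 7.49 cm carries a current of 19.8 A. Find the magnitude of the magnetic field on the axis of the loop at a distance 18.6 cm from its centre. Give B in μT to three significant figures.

B ≈ 8.66 μT

On the axis of a circular loop, B = μ₀IR² / [2(R²+z²)^(3/2)].
R² + z² = (0.0749)² + (0.186)² = 0.04021 m², and (R²+z²)^(3/2) = 8.06×10⁻³ m³.
B = (4π×10⁻⁷ × 19.8 × 0.00561) / (2 × 8.06×10⁻³) = 8.66×10⁻⁶ T.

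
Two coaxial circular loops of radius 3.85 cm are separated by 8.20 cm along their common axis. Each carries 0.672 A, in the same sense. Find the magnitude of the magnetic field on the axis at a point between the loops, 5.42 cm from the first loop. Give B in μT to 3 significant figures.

B ≈ 7.97 μT

Each loop contributes B = μ₀IR²/[2(R²+z²)^(3/2)] on the axis, with z measured from that loop.
Loop 1 (z = 0.0542 m): B₁ = 2.13×10⁻⁶ T. Loop 2 (z = 0.0278 m): B₂ = 5.84×10⁻⁶ T.
The fields add: B = B₁ + B₂ = 7.97×10⁻⁶ T.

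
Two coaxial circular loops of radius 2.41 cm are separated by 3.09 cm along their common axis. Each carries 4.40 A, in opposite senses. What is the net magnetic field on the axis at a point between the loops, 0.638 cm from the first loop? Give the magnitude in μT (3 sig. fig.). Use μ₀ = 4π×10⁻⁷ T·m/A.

B ≈ 64.1 μT

Each loop contributes B = μ₀IR²/[2(R²+z²)^(3/2)] on the axis, with z measured from that loop.
Loop 1 (z = 0.00638 m): B₁ = 1.04×10⁻⁴ T. Loop 2 (z = 0.02452 m): B₂ = 3.95×10⁻⁵ T.
The fields oppose: B = |B₁ − B₂| = 6.41×10⁻⁵ T.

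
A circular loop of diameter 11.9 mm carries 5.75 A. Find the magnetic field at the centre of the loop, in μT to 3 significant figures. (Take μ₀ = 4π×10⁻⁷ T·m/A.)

At the centre of a circular loop the Biot–Savart law gives B = μ₀I/(2R) (so R = 0.00595 m).
B = (4π×10⁻⁷ × 5.75) / (2 × 0.00595) = 6.07×10⁻⁴ T.

B ≈ 607 μT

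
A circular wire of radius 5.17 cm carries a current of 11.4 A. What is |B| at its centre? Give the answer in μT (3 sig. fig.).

At the centre of a circular loop the Biot–Savart law gives B = μ₀I/(2R).
B = (4π×10⁻⁷ × 11.4) / (2 × 0.0517) = 1.39×10⁻⁴ T.

B ≈ 139 μT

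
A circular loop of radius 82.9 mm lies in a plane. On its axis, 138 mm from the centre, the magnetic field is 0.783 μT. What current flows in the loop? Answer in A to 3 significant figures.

I ≈ 0.757 A

On the axis of a loop, B = μ₀IR²/[2(R²+z²)^(3/2)], so I = 2B(R²+z²)^(3/2)/(μ₀R²).
R² + z² = 0.006872 + 0.01904 = 0.02592 m²; raised to 3/2 gives 4.17×10⁻³ m³.
I = 2 × 7.83×10⁻⁷ × 4.17×10⁻³ / (1.26×10⁻⁶ × 0.006872) = 0.757 A.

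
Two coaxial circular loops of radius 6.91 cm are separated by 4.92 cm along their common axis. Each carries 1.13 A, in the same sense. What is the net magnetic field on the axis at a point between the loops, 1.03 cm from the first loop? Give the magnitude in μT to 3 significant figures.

Each loop contributes B = μ₀IR²/[2(R²+z²)^(3/2)] on the axis, with z measured from that loop.
Loop 1 (z = 0.0103 m): B₁ = 9.94×10⁻⁶ T. Loop 2 (z = 0.0389 m): B₂ = 6.80×10⁻⁶ T.
The fields add: B = B₁ + B₂ = 1.67×10⁻⁵ T.

B ≈ 16.7 μT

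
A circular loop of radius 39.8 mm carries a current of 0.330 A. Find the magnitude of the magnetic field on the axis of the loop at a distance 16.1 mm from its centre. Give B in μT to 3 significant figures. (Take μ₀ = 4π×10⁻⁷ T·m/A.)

On the axis of a circular loop, B = μ₀IR² / [2(R²+z²)^(3/2)].
R² + z² = (0.0398)² + (0.0161)² = 0.001843 m², and (R²+z²)^(3/2) = 7.91×10⁻⁵ m³.
B = (4π×10⁻⁷ × 0.330 × 0.001584) / (2 × 7.91×10⁻⁵) = 4.15×10⁻⁶ T.

B ≈ 4.15 μT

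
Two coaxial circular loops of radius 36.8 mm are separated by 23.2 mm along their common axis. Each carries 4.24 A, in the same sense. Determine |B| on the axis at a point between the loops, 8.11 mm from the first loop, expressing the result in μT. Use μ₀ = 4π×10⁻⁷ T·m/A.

Each loop contributes B = μ₀IR²/[2(R²+z²)^(3/2)] on the axis, with z measured from that loop.
Loop 1 (z = 0.00811 m): B₁ = 6.74×10⁻⁵ T. Loop 2 (z = 0.01509 m): B₂ = 5.73×10⁻⁵ T.
The fields add: B = B₁ + B₂ = 1.25×10⁻⁴ T.

B ≈ 125 μT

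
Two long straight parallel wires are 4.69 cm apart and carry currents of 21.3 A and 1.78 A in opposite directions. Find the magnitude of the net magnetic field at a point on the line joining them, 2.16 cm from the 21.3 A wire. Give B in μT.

Each long wire gives B = μ₀I/(2πd). Distances are d₁ = 0.0216 m and d₂ = 0.0253 m.
B₁ = 1.97×10⁻⁴ T, B₂ = 1.41×10⁻⁵ T.
Between antiparallel currents both contributions point the same way, so they add. B = B₁ + B₂ = 1.97×10⁻⁴ + 1.41×10⁻⁵ = 2.11×10⁻⁴ T.

B ≈ 211 μT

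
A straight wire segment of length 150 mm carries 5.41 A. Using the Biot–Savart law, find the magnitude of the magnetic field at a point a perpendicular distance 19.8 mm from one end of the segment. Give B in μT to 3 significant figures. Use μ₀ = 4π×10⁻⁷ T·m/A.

For a finite straight segment, B = (μ₀I/4πd)(sinθ₁ + sinθ₂), where θ₁, θ₂ are the angles from the perpendicular to each end.
The perpendicular foot is at one end, so the two end-offsets along the wire are 0 and L = 0.15 m.
sinθ₁ = 0/√(0²+0.0198²) = 0.0000; sinθ₂ = 0.15/√(0.15²+0.0198²) = 0.9914.
B = (4π×10⁻⁷ × 5.41) / (4π × 0.0198) × (0.0000 + 0.9914) = 2.71×10⁻⁵ T.

B ≈ 27.1 μT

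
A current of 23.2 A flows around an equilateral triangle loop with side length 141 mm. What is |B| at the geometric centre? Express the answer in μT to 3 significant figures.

B ≈ 296 μT

Each side is a finite straight segment at perpendicular distance d = a/(2 tan(π/3)) = 0.0407 m from the centre, with end-angles ±π/3.
One side contributes B₁ = (μ₀I/4πd)·2 sin(π/3) = 9.87×10⁻⁵ T.
All 3 sides add in the same direction: B = 3 × 9.87×10⁻⁵ = 2.96×10⁻⁴ T.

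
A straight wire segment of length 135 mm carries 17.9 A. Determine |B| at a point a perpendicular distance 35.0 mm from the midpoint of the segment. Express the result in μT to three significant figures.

For a finite straight segment, B = (μ₀I/4πd)(sinθ₁ + sinθ₂), where θ₁, θ₂ are the angles from the perpendicular to each end.
The perpendicular from the point meets the wire at its midpoint, so each end is L/2 = 0.0675 m away along the wire.
sinθ₁ = 0.0675/√(0.0675²+0.035²) = 0.8878; sinθ₂ = 0.0675/√(0.0675²+0.035²) = 0.8878.
B = (4π×10⁻⁷ × 17.9) / (4π × 0.035) × (0.8878 + 0.8878) = 9.08×10⁻⁵ T.

B ≈ 90.8 μT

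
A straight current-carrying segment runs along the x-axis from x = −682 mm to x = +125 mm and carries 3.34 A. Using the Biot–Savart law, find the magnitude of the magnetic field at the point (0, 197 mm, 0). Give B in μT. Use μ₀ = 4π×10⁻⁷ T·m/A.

B ≈ 2.54 μT

For a finite straight segment, B = (μ₀I/4πd)(sinθ₁ + sinθ₂), where θ₁, θ₂ are the angles from the perpendicular to each end.
The perpendicular distance is d = 0.197 m; the end-offsets along the wire are a = 0.682 m and b = 0.125 m.
sinθ₁ = 0.682/√(0.682²+0.197²) = 0.9607; sinθ₂ = 0.125/√(0.125²+0.197²) = 0.5358.
B = (4π×10⁻⁷ × 3.34) / (4π × 0.197) × (0.9607 + 0.5358) = 2.54×10⁻⁶ T.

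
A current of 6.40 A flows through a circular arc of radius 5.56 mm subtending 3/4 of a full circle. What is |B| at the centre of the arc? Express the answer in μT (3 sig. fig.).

B ≈ 542 μT

The Biot–Savart field of a circular arc at its centre is B = μ₀Iφ/(4πR), with φ = 4.712 rad.
B = (4π×10⁻⁷ × 6.40 × 4.712) / (4π × 0.00556) = 5.42×10⁻⁴ T.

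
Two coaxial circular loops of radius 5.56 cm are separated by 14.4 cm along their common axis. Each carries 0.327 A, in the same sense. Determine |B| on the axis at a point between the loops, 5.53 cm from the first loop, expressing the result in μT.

Each loop contributes B = μ₀IR²/[2(R²+z²)^(3/2)] on the axis, with z measured from that loop.
Loop 1 (z = 0.0553 m): B₁ = 1.32×10⁻⁶ T. Loop 2 (z = 0.0887 m): B₂ = 5.54×10⁻⁷ T.
The fields add: B = B₁ + B₂ = 1.87×10⁻⁶ T.

B ≈ 1.87 μT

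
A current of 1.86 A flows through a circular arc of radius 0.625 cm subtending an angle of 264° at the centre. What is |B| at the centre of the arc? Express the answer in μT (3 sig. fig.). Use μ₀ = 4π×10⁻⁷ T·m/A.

B ≈ 137 μT

The Biot–Savart field of a circular arc at its centre is B = μ₀Iφ/(4πR), with φ = 4.608 rad.
B = (4π×10⁻⁷ × 1.86 × 4.608) / (4π × 0.00625) = 1.37×10⁻⁴ T.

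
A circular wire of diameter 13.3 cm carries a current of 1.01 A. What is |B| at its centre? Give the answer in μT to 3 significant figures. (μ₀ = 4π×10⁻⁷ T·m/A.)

At the centre of a circular loop the Biot–Savart law gives B = μ₀I/(2R) (so R = 0.0665 m).
B = (4π×10⁻⁷ × 1.01) / (2 × 0.0665) = 9.54×10⁻⁶ T.

B ≈ 9.54 μT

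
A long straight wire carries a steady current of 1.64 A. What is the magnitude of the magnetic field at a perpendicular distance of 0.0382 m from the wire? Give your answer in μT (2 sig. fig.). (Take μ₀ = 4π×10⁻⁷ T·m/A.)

For an infinitely long straight wire, B = μ₀I/(2πd).
B = (4π×10⁻⁷ × 1.64) / (2π × 0.0382) = 8.59×10⁻⁶ T.

B ≈ 8.6 μT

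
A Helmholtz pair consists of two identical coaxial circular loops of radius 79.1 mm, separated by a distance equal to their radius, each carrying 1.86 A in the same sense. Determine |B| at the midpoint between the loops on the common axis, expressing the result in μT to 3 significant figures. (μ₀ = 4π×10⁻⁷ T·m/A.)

B ≈ 21.1 μT

Each loop contributes B = μ₀IR²/[2(R²+z²)^(3/2)] on the axis, with z measured from that loop.
Loop 1 (z = 0.03955 m): B₁ = 1.06×10⁻⁵ T. Loop 2 (z = 0.03955 m): B₂ = 1.06×10⁻⁵ T.
The fields add: B = B₁ + B₂ = 2.11×10⁻⁵ T.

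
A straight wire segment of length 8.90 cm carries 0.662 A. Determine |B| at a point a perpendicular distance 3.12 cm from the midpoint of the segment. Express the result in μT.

For a finite straight segment, B = (μ₀I/4πd)(sinθ₁ + sinθ₂), where θ₁, θ₂ are the angles from the perpendicular to each end.
The perpendicular from the point meets the wire at its midpoint, so each end is L/2 = 0.0445 m away along the wire.
sinθ₁ = 0.0445/√(0.0445²+0.0312²) = 0.8188; sinθ₂ = 0.0445/√(0.0445²+0.0312²) = 0.8188.
B = (4π×10⁻⁷ × 0.662) / (4π × 0.0312) × (0.8188 + 0.8188) = 3.47×10⁻⁶ T.

B ≈ 3.47 μT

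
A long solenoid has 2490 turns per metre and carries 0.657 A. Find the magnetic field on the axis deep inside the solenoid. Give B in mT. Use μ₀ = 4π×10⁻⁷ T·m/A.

B ≈ 2.06 mT

Inside a long solenoid, B = μ₀nI with n = 2490 turns/m.
B = 4π×10⁻⁷ × 2490 × 0.657 = 2.06×10⁻³ T.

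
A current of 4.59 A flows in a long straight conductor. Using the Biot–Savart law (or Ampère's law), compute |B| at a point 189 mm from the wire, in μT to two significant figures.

B ≈ 4.9 μT

For an infinitely long straight wire, B = μ₀I/(2πd).
B = (4π×10⁻⁷ × 4.59) / (2π × 0.189) = 4.86×10⁻⁶ T.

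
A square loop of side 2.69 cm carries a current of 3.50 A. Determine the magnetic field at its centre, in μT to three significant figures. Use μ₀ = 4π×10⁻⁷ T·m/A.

Each side is a finite straight segment at perpendicular distance d = a/(2 tan(π/4)) = 0.01345 m from the centre, with end-angles ±π/4.
One side contributes B₁ = (μ₀I/4πd)·2 sin(π/4) = 3.68×10⁻⁵ T.
All 4 sides add in the same direction: B = 4 × 3.68×10⁻⁵ = 1.47×10⁻⁴ T.

B ≈ 147 μT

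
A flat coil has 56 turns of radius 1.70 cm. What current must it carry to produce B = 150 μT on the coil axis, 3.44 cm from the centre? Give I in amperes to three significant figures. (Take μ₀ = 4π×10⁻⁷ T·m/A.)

I ≈ 0.833 A

For an N-turn coil, B = Nμ₀IR²/[2(R²+z²)^(3/2)] with R = 0.017 m, z = 0.0344 m, so I = 2B(R²+z²)^(3/2)/(Nμ₀R²) = 2 × 1.50×10⁻⁴ × 5.65×10⁻⁵ / (56 × 4π×10⁻⁷ × 0.000289) = 0.833 A.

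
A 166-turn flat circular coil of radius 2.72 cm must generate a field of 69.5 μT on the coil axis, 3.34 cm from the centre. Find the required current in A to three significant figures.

For an N-turn coil, B = Nμ₀IR²/[2(R²+z²)^(3/2)] with R = 0.0272 m, z = 0.0334 m, so I = 2B(R²+z²)^(3/2)/(Nμ₀R²) = 2 × 6.95×10⁻⁵ × 7.99×10⁻⁵ / (166 × 4π×10⁻⁷ × 0.0007398) = 7.20×10⁻² A.

I ≈ 0.0720 A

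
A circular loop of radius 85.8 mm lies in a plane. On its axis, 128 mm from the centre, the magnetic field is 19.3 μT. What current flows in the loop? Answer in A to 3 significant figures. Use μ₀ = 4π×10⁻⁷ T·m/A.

I ≈ 15.3 A

On the axis of a loop, B = μ₀IR²/[2(R²+z²)^(3/2)], so I = 2B(R²+z²)^(3/2)/(μ₀R²).
R² + z² = 0.007362 + 0.01638 = 0.02375 m²; raised to 3/2 gives 3.66×10⁻³ m³.
I = 2 × 1.93×10⁻⁵ × 3.66×10⁻³ / (1.26×10⁻⁶ × 0.007362) = 15.3 A.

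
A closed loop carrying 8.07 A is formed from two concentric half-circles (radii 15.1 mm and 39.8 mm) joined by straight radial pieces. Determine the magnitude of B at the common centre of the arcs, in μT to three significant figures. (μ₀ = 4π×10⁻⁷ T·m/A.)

The radial connectors point toward the centre, so dl × r̂ = 0 and they contribute nothing.
Each semicircle gives μ₀I/(4R): inner arc 1.68×10⁻⁴ T, outer arc 6.37×10⁻⁵ T.
The two arcs carry current in opposite angular senses, so their fields oppose: B = |1.68×10⁻⁴ − 6.37×10⁻⁵| = 1.04×10⁻⁴ T.

B ≈ 104 μT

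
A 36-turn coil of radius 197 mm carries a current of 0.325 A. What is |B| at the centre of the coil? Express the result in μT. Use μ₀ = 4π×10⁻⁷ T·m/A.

B ≈ 37.3 μT

For an N-turn flat coil, B = Nμ₀I/(2R) with R = 0.197 m.
B = 36 × 1.04×10⁻⁶ T = 3.73×10⁻⁵ T.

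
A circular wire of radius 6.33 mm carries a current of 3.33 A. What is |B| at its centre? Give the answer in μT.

At the centre of a circular loop the Biot–Savart law gives B = μ₀I/(2R).
B = (4π×10⁻⁷ × 3.33) / (2 × 0.00633) = 3.31×10⁻⁴ T.

B ≈ 331 μT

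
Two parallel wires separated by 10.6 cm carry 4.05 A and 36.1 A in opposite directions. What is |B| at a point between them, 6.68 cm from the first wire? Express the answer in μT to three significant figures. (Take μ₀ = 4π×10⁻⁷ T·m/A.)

B ≈ 196 μT

Each long wire gives B = μ₀I/(2πd). Distances are d₁ = 0.0668 m and d₂ = 0.0392 m.
B₁ = 1.21×10⁻⁵ T, B₂ = 1.84×10⁻⁴ T.
Between antiparallel currents both contributions point the same way, so they add. B = B₁ + B₂ = 1.21×10⁻⁵ + 1.84×10⁻⁴ = 1.96×10⁻⁴ T.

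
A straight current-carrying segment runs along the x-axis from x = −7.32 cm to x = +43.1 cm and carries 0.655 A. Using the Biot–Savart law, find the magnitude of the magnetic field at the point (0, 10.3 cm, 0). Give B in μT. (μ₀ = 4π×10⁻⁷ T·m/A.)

For a finite straight segment, B = (μ₀I/4πd)(sinθ₁ + sinθ₂), where θ₁, θ₂ are the angles from the perpendicular to each end.
The perpendicular distance is d = 0.103 m; the end-offsets along the wire are a = 0.0732 m and b = 0.431 m.
sinθ₁ = 0.0732/√(0.0732²+0.103²) = 0.5793; sinθ₂ = 0.431/√(0.431²+0.103²) = 0.9726.
B = (4π×10⁻⁷ × 0.655) / (4π × 0.103) × (0.5793 + 0.9726) = 9.87×10⁻⁷ T.

B ≈ 0.987 μT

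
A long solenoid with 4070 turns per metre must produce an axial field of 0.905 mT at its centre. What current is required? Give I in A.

I ≈ 0.177 A

Inside a long solenoid B = μ₀nI with n = 4070 m⁻¹, so I = B/(μ₀n).
I = 9.05×10⁻⁴ / (4π×10⁻⁷ × 4070) = 0.177 A.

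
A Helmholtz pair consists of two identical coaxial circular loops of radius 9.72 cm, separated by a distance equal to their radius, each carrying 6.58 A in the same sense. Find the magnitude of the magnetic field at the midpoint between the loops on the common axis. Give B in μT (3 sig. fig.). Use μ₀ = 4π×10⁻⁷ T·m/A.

Each loop contributes B = μ₀IR²/[2(R²+z²)^(3/2)] on the axis, with z measured from that loop.
Loop 1 (z = 0.0486 m): B₁ = 3.04×10⁻⁵ T. Loop 2 (z = 0.0486 m): B₂ = 3.04×10⁻⁵ T.
The fields add: B = B₁ + B₂ = 6.09×10⁻⁵ T.

B ≈ 60.9 μT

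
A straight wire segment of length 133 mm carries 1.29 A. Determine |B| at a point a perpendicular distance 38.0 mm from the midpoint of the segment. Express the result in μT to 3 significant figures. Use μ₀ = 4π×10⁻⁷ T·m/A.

For a finite straight segment, B = (μ₀I/4πd)(sinθ₁ + sinθ₂), where θ₁, θ₂ are the angles from the perpendicular to each end.
The perpendicular from the point meets the wire at its midpoint, so each end is L/2 = 0.0665 m away along the wire.
sinθ₁ = 0.0665/√(0.0665²+0.038²) = 0.8682; sinθ₂ = 0.0665/√(0.0665²+0.038²) = 0.8682.
B = (4π×10⁻⁷ × 1.29) / (4π × 0.038) × (0.8682 + 0.8682) = 5.89×10⁻⁶ T.

B ≈ 5.89 μT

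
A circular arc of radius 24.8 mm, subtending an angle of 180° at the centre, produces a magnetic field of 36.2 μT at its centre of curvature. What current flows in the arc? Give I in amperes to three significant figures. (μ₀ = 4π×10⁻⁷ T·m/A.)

I ≈ 2.86 A

For a circular arc, B = μ₀Iφ/(4πR) with φ in radians; here φ = 3.142 rad.
So I = 4πRB/(μ₀φ) = 4π × 0.0248 × 3.62×10⁻⁵ / (4π×10⁻⁷ × 3.142) = 2.86 A.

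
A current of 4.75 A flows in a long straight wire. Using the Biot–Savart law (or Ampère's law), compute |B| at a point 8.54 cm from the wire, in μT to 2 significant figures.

For an infinitely long straight wire, B = μ₀I/(2πd).
B = (4π×10⁻⁷ × 4.75) / (2π × 0.0854) = 1.11×10⁻⁵ T.

B ≈ 11 μT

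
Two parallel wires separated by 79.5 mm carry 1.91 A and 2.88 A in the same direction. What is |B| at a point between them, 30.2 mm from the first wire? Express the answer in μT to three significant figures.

Each long wire gives B = μ₀I/(2πd). Distances are d₁ = 0.0302 m and d₂ = 0.0493 m.
B₁ = 1.26×10⁻⁵ T, B₂ = 1.17×10⁻⁵ T.
Between parallel currents the two contributions point in opposite directions, so they subtract. B = |B₁ − B₂| = |1.26×10⁻⁵ − 1.17×10⁻⁵| = 9.65×10⁻⁷ T.

B ≈ 0.965 μT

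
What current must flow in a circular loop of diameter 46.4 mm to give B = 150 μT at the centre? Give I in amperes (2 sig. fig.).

I ≈ 5.5 A

At the centre of a circular loop B = μ₀I/(2R), so I = 2RB/μ₀.
With R = 0.0232 m, I = 2 × 0.0232 × 1.50×10⁻⁴ / (4π×10⁻⁷) = 5.54 A.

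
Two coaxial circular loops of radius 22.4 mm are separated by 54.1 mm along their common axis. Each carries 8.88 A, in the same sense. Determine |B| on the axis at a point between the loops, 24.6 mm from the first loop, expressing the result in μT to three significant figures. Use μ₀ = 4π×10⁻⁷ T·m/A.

B ≈ 131 μT

Each loop contributes B = μ₀IR²/[2(R²+z²)^(3/2)] on the axis, with z measured from that loop.
Loop 1 (z = 0.0246 m): B₁ = 7.60×10⁻⁵ T. Loop 2 (z = 0.0295 m): B₂ = 5.51×10⁻⁵ T.
The fields add: B = B₁ + B₂ = 1.31×10⁻⁴ T.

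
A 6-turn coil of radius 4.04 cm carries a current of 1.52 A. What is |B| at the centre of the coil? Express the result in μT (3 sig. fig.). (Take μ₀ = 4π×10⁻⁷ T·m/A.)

B ≈ 142 μT

For an N-turn flat coil, B = Nμ₀I/(2R) with R = 0.0404 m.
B = 6 × 2.36×10⁻⁵ T = 1.42×10⁻⁴ T.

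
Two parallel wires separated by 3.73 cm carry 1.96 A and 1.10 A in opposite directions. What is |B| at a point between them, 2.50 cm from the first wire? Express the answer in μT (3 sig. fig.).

Each long wire gives B = μ₀I/(2πd). Distances are d₁ = 0.025 m and d₂ = 0.0123 m.
B₁ = 1.57×10⁻⁵ T, B₂ = 1.79×10⁻⁵ T.
Between antiparallel currents both contributions point the same way, so they add. B = B₁ + B₂ = 1.57×10⁻⁵ + 1.79×10⁻⁵ = 3.36×10⁻⁵ T.

B ≈ 33.6 μT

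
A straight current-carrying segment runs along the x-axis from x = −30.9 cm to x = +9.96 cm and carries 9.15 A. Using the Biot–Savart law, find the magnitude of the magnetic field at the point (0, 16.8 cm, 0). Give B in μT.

B ≈ 7.56 μT

For a finite straight segment, B = (μ₀I/4πd)(sinθ₁ + sinθ₂), where θ₁, θ₂ are the angles from the perpendicular to each end.
The perpendicular distance is d = 0.168 m; the end-offsets along the wire are a = 0.309 m and b = 0.0996 m.
sinθ₁ = 0.309/√(0.309²+0.168²) = 0.8785; sinθ₂ = 0.0996/√(0.0996²+0.168²) = 0.5100.
B = (4π×10⁻⁷ × 9.15) / (4π × 0.168) × (0.8785 + 0.5100) = 7.56×10⁻⁶ T.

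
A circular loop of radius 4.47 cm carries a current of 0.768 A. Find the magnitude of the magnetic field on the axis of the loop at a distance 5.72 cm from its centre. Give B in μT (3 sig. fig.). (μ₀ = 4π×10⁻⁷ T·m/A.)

On the axis of a circular loop, B = μ₀IR² / [2(R²+z²)^(3/2)].
R² + z² = (0.0447)² + (0.0572)² = 0.00527 m², and (R²+z²)^(3/2) = 3.83×10⁻⁴ m³.
B = (4π×10⁻⁷ × 0.768 × 0.001998) / (2 × 3.83×10⁻⁴) = 2.52×10⁻⁶ T.

B ≈ 2.52 μT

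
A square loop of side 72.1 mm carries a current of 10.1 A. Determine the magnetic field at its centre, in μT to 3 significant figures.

Each side is a finite straight segment at perpendicular distance d = a/(2 tan(π/4)) = 0.03605 m from the centre, with end-angles ±π/4.
One side contributes B₁ = (μ₀I/4πd)·2 sin(π/4) = 3.96×10⁻⁵ T.
All 4 sides add in the same direction: B = 4 × 3.96×10⁻⁵ = 1.58×10⁻⁴ T.

B ≈ 158 μT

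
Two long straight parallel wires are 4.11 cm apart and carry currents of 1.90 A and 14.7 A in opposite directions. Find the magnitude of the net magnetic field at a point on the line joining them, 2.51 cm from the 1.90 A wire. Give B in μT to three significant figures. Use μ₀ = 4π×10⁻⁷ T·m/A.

Each long wire gives B = μ₀I/(2πd). Distances are d₁ = 0.0251 m and d₂ = 0.016 m.
B₁ = 1.51×10⁻⁵ T, B₂ = 1.84×10⁻⁴ T.
Between antiparallel currents both contributions point the same way, so they add. B = B₁ + B₂ = 1.51×10⁻⁵ + 1.84×10⁻⁴ = 1.99×10⁻⁴ T.

B ≈ 199 μT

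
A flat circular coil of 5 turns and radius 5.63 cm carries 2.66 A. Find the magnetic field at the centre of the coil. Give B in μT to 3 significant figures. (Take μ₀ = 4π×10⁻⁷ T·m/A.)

For an N-turn flat coil, B = Nμ₀I/(2R) with R = 0.0563 m.
B = 5 × 2.97×10⁻⁵ T = 1.48×10⁻⁴ T.

B ≈ 148 μT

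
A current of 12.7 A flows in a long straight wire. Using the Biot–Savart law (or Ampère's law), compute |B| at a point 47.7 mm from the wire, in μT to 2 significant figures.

B ≈ 53 μT

For an infinitely long straight wire, B = μ₀I/(2πd).
B = (4π×10⁻⁷ × 12.7) / (2π × 0.0477) = 5.32×10⁻⁵ T.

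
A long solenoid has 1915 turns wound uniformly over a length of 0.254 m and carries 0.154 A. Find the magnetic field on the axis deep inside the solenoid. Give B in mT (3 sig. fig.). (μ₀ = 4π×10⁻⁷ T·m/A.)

B ≈ 1.46 mT

Inside a long solenoid, B = μ₀nI with n = 7539 turns/m.
B = 4π×10⁻⁷ × 7539 × 0.154 = 1.46×10⁻³ T.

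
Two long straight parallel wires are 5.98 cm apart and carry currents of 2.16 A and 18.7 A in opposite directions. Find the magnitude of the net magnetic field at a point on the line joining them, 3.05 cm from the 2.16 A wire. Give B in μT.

Each long wire gives B = μ₀I/(2πd). Distances are d₁ = 0.0305 m and d₂ = 0.0293 m.
B₁ = 1.42×10⁻⁵ T, B₂ = 1.28×10⁻⁴ T.
Between antiparallel currents both contributions point the same way, so they add. B = B₁ + B₂ = 1.42×10⁻⁵ + 1.28×10⁻⁴ = 1.42×10⁻⁴ T.

B ≈ 142 μT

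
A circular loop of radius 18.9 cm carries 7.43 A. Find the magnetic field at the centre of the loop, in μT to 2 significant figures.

B ≈ 25 μT

At the centre of a circular loop the Biot–Savart law gives B = μ₀I/(2R).
B = (4π×10⁻⁷ × 7.43) / (2 × 0.189) = 2.47×10⁻⁵ T.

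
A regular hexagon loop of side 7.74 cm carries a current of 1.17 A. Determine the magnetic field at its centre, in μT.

Each side is a finite straight segment at perpendicular distance d = a/(2 tan(π/6)) = 0.06703 m from the centre, with end-angles ±π/6.
One side contributes B₁ = (μ₀I/4πd)·2 sin(π/6) = 1.75×10⁻⁶ T.
All 6 sides add in the same direction: B = 6 × 1.75×10⁻⁶ = 1.05×10⁻⁵ T.

B ≈ 10.5 μT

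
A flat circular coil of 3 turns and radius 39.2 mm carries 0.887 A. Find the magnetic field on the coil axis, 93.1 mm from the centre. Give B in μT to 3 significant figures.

For an N-turn flat coil, B = Nμ₀IR²/[2(R²+z²)^(3/2)] with R = 0.0392 m, z = 0.0931 m.
B = 3 × 8.31×10⁻⁷ T = 2.49×10⁻⁶ T.

B ≈ 2.49 μT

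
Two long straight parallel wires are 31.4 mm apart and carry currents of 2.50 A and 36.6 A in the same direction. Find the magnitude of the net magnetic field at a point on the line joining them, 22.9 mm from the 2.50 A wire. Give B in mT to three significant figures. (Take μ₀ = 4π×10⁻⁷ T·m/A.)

Each long wire gives B = μ₀I/(2πd). Distances are d₁ = 0.0229 m and d₂ = 0.0085 m.
B₁ = 2.18×10⁻⁵ T, B₂ = 8.61×10⁻⁴ T.
Between parallel currents the two contributions point in opposite directions, so they subtract. B = |B₁ − B₂| = |2.18×10⁻⁵ − 8.61×10⁻⁴| = 8.39×10⁻⁴ T.

B ≈ 0.839 mT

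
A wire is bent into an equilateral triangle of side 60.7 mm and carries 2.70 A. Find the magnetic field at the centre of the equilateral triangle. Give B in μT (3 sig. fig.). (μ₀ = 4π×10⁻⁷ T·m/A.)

Each side is a finite straight segment at perpendicular distance d = a/(2 tan(π/3)) = 0.01752 m from the centre, with end-angles ±π/3.
One side contributes B₁ = (μ₀I/4πd)·2 sin(π/3) = 2.67×10⁻⁵ T.
All 3 sides add in the same direction: B = 3 × 2.67×10⁻⁵ = 8.01×10⁻⁵ T.

B ≈ 80.1 μT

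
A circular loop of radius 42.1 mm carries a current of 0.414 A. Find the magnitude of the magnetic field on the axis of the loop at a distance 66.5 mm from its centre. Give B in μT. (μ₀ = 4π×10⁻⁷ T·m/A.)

B ≈ 0.946 μT

On the axis of a circular loop, B = μ₀IR² / [2(R²+z²)^(3/2)].
R² + z² = (0.0421)² + (0.0665)² = 0.006195 m², and (R²+z²)^(3/2) = 4.88×10⁻⁴ m³.
B = (4π×10⁻⁷ × 0.414 × 0.001772) / (2 × 4.88×10⁻⁴) = 9.46×10⁻⁷ T.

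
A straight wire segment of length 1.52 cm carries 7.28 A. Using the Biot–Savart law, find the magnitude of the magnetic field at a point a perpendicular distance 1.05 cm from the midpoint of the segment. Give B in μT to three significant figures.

B ≈ 81.3 μT

For a finite straight segment, B = (μ₀I/4πd)(sinθ₁ + sinθ₂), where θ₁, θ₂ are the angles from the perpendicular to each end.
The perpendicular from the point meets the wire at its midpoint, so each end is L/2 = 0.0076 m away along the wire.
sinθ₁ = 0.0076/√(0.0076²+0.0105²) = 0.5863; sinθ₂ = 0.0076/√(0.0076²+0.0105²) = 0.5863.
B = (4π×10⁻⁷ × 7.28) / (4π × 0.0105) × (0.5863 + 0.5863) = 8.13×10⁻⁵ T.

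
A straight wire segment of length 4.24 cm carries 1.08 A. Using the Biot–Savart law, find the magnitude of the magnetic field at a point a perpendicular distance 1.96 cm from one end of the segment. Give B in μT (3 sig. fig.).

B ≈ 5.00 μT

For a finite straight segment, B = (μ₀I/4πd)(sinθ₁ + sinθ₂), where θ₁, θ₂ are the angles from the perpendicular to each end.
The perpendicular foot is at one end, so the two end-offsets along the wire are 0 and L = 0.0424 m.
sinθ₁ = 0/√(0²+0.0196²) = 0.0000; sinθ₂ = 0.0424/√(0.0424²+0.0196²) = 0.9077.
B = (4π×10⁻⁷ × 1.08) / (4π × 0.0196) × (0.0000 + 0.9077) = 5.00×10⁻⁶ T.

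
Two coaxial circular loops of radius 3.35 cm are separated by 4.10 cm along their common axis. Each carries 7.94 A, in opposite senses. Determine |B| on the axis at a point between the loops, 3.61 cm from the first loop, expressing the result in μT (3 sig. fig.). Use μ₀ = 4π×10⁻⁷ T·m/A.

Each loop contributes B = μ₀IR²/[2(R²+z²)^(3/2)] on the axis, with z measured from that loop.
Loop 1 (z = 0.0361 m): B₁ = 4.69×10⁻⁵ T. Loop 2 (z = 0.0049 m): B₂ = 1.44×10⁻⁴ T.
The fields oppose: B = |B₁ − B₂| = 9.74×10⁻⁵ T.

B ≈ 97.4 μT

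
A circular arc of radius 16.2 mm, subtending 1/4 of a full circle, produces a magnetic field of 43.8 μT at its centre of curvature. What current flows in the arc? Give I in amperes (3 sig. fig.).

I ≈ 4.52 A

For a circular arc, B = μ₀Iφ/(4πR) with φ in radians; here φ = 1.571 rad.
So I = 4πRB/(μ₀φ) = 4π × 0.0162 × 4.38×10⁻⁵ / (4π×10⁻⁷ × 1.571) = 4.52 A.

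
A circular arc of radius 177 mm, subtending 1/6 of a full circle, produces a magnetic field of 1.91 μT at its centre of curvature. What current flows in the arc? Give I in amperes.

I ≈ 3.23 A

For a circular arc, B = μ₀Iφ/(4πR) with φ in radians; here φ = 1.047 rad.
So I = 4πRB/(μ₀φ) = 4π × 0.177 × 1.91×10⁻⁶ / (4π×10⁻⁷ × 1.047) = 3.23 A.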